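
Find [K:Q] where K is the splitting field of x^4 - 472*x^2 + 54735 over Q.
[K:Q] = 4

f factors as (x^2 - 267)(x^2 - 205); the splitting field is K = Q(sqrt(267), sqrt(205)). Since 267, 205, and 54735 are all non-squares in Q, the three subfields Q(sqrt(267)), Q(sqrt(205)), Q(sqrt(54735)) are distinct degree-2 extensions, so [K:Q] = 4 (Klein four Galois group).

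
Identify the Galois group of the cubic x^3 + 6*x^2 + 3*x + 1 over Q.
Gal(K/Q) = S_3 (symmetric group of order 6)

Compute the discriminant of x^3 + (6)*x^2 + (3)*x + (1): Δ = -351. Since Δ is not a rational square, the Galois group is not contained in A_3; it must be the full S_3 (irreducibility of the cubic rules out anything smaller).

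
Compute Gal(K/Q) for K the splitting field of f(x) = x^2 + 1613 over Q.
Gal(K/Q) = Z/2Z (cyclic of order 2)

x^2 + 1613 is irreducible over Q since -1613 is not a rational square. The splitting field Q(sqrt(-1613)) has degree 2 over Q, and its unique nontrivial automorphism is sqrt(-1613) ↦ -sqrt(-1613). Hence Gal(Q(sqrt(-1613))/Q) = Z/2Z.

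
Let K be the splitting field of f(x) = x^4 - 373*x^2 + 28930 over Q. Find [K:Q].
[K:Q] = 4

f factors as (x^2 - 110)(x^2 - 263); the splitting field is K = Q(sqrt(110), sqrt(263)). Since 110, 263, and 28930 are all non-squares in Q, the three subfields Q(sqrt(110)), Q(sqrt(263)), Q(sqrt(28930)) are distinct degree-2 extensions, so [K:Q] = 4 (Klein four Galois group).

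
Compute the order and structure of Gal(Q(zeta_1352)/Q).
|Gal(Q(zeta_1352)/Q)| = phi(1352) = 624; group ≅ (Z/1352Z)^* ≅ Z/2Z × Z/2Z × Z/156Z

The n-th cyclotomic polynomial Φ_1352(x) is the minimal polynomial of zeta_1352 over Q and has degree phi(1352) = 624. So Q(zeta_1352) is a degree-624 Galois extension with Galois group (Z/1352Z)^*. By CRT, (Z/1352Z)^* ≅ (Z/8Z)^* × (Z/169Z)^*. Each prime-power unit group is (Z/8Z)^* ≅ Z/2Z × Z/2Z; (Z/169Z)^* ≅ Z/156Z. Hence Gal(Q(zeta_1352)/Q) ≅ Z/2Z × Z/2Z × Z/156Z.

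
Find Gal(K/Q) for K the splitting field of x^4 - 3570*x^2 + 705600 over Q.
Gal(K/Q) = Z/2Z (cyclic of order 2)

f factors as (x^2 - 210)(x^2 - 3360), so the splitting field is K = Q(sqrt(210), sqrt(3360)). The squarefree part of 210 is 210 and the squarefree part of 3360 is also 210, so sqrt(210) and sqrt(3360) are both rational multiples of sqrt(210). Hence Q(sqrt(210)) = Q(sqrt(3360)) = Q(sqrt(210)), and the splitting field collapses to a single degree-2 extension with Galois group Z/2Z.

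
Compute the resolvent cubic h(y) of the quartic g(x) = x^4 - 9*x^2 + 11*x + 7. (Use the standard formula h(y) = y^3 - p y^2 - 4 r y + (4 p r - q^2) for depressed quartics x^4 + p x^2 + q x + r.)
h(y) = y^3 + 9*y^2 - 28*y - 373

Identify coefficients: p = -9, q = 11, r = 7.
Plug into h(y) = y^3 - p y^2 - 4 r y + (4 p r - q^2):
  h(y) = y^3 - (-9) y^2 - 4*(7) y + (4*(-9)*(7) - (11)^2)
       = y^3 + (9) y^2 + (-28) y + (-373).
Simplifying: h(y) = y^3 + 9*y^2 - 28*y - 373.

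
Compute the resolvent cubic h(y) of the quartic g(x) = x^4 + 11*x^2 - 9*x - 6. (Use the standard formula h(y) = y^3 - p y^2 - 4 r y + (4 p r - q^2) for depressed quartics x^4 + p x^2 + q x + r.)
h(y) = y^3 - 11*y^2 + 24*y - 345

Identify coefficients: p = 11, q = -9, r = -6.
Plug into h(y) = y^3 - p y^2 - 4 r y + (4 p r - q^2):
  h(y) = y^3 - (11) y^2 - 4*(-6) y + (4*(11)*(-6) - (-9)^2)
       = y^3 + (-11) y^2 + (24) y + (-345).
Simplifying: h(y) = y^3 - 11*y^2 + 24*y - 345.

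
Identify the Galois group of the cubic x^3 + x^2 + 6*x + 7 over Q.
Gal(K/Q) = S_3 (symmetric group of order 6)

Compute the discriminant of x^3 + (1)*x^2 + (6)*x + (7): Δ = -1423. Since Δ is not a rational square, the Galois group is not contained in A_3; it must be the full S_3 (irreducibility of the cubic rules out anything smaller).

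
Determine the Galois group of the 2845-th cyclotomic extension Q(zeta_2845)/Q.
|Gal(Q(zeta_2845)/Q)| = phi(2845) = 2272; group ≅ (Z/2845Z)^* ≅ Z/4Z × Z/568Z

The n-th cyclotomic polynomial Φ_2845(x) is the minimal polynomial of zeta_2845 over Q and has degree phi(2845) = 2272. So Q(zeta_2845) is a degree-2272 Galois extension with Galois group (Z/2845Z)^*. By CRT, (Z/2845Z)^* ≅ (Z/5Z)^* × (Z/569Z)^*. Each prime-power unit group is (Z/5Z)^* ≅ Z/4Z; (Z/569Z)^* ≅ Z/568Z. Hence Gal(Q(zeta_2845)/Q) ≅ Z/4Z × Z/568Z.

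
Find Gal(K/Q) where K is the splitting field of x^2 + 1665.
Gal(K/Q) = Z/2Z (cyclic of order 2)

x^2 + 1665 is irreducible over Q since -1665 is not a rational square. The splitting field Q(sqrt(-1665)) has degree 2 over Q, and its unique nontrivial automorphism is sqrt(-1665) ↦ -sqrt(-1665). Hence Gal(Q(sqrt(-1665))/Q) = Z/2Z.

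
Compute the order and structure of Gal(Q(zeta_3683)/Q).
|Gal(Q(zeta_3683)/Q)| = phi(3683) = 3528; group ≅ (Z/3683Z)^* ≅ Z/28Z × Z/126Z

The n-th cyclotomic polynomial Φ_3683(x) is the minimal polynomial of zeta_3683 over Q and has degree phi(3683) = 3528. So Q(zeta_3683) is a degree-3528 Galois extension with Galois group (Z/3683Z)^*. By CRT, (Z/3683Z)^* ≅ (Z/29Z)^* × (Z/127Z)^*. Each prime-power unit group is (Z/29Z)^* ≅ Z/28Z; (Z/127Z)^* ≅ Z/126Z. Hence Gal(Q(zeta_3683)/Q) ≅ Z/28Z × Z/126Z.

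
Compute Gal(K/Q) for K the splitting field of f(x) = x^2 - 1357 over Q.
Gal(K/Q) = Z/2Z (cyclic of order 2)

x^2 - 1357 is irreducible over Q since 1357 is not a rational square. The splitting field Q(sqrt(1357)) has degree 2 over Q, and its unique nontrivial automorphism is sqrt(1357) ↦ -sqrt(1357). Hence Gal(Q(sqrt(1357))/Q) = Z/2Z.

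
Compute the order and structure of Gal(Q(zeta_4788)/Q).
|Gal(Q(zeta_4788)/Q)| = phi(4788) = 1296; group ≅ (Z/4788Z)^* ≅ Z/2Z × Z/6Z × Z/6Z × Z/18Z

The n-th cyclotomic polynomial Φ_4788(x) is the minimal polynomial of zeta_4788 over Q and has degree phi(4788) = 1296. So Q(zeta_4788) is a degree-1296 Galois extension with Galois group (Z/4788Z)^*. By CRT, (Z/4788Z)^* ≅ (Z/4Z)^* × (Z/9Z)^* × (Z/7Z)^* × (Z/19Z)^*. Each prime-power unit group is (Z/4Z)^* ≅ Z/2Z; (Z/9Z)^* ≅ Z/6Z; (Z/7Z)^* ≅ Z/6Z; (Z/19Z)^* ≅ Z/18Z. Hence Gal(Q(zeta_4788)/Q) ≅ Z/2Z × Z/6Z × Z/6Z × Z/18Z.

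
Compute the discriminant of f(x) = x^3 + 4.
Δ = -432

For a depressed cubic x^3 + p x + q the discriminant is Δ = -4 p^3 - 27 q^2 = -4*(0)^3 - 27*(4)^2 = 0 - 432 = -432.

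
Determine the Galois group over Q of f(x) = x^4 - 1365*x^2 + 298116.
Gal(K/Q) = Z/2Z (cyclic of order 2)

f factors as (x^2 - 1092)(x^2 - 273), so the splitting field is K = Q(sqrt(1092), sqrt(273)). The squarefree part of 1092 is 273 and the squarefree part of 273 is also 273, so sqrt(1092) and sqrt(273) are both rational multiples of sqrt(273). Hence Q(sqrt(1092)) = Q(sqrt(273)) = Q(sqrt(273)), and the splitting field collapses to a single degree-2 extension with Galois group Z/2Z.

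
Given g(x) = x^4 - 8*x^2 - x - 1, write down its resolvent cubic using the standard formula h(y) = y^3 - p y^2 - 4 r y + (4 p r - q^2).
h(y) = y^3 + 8*y^2 + 4*y + 31

Identify coefficients: p = -8, q = -1, r = -1.
Plug into h(y) = y^3 - p y^2 - 4 r y + (4 p r - q^2):
  h(y) = y^3 - (-8) y^2 - 4*(-1) y + (4*(-8)*(-1) - (-1)^2)
       = y^3 + (8) y^2 + (4) y + (31).
Simplifying: h(y) = y^3 + 8*y^2 + 4*y + 31.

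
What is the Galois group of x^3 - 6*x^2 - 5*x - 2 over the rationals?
Gal(K/Q) = S_3 (symmetric group of order 6)

Compute the discriminant of x^3 + (-6)*x^2 + (-5)*x + (-2): Δ = -1516. Since Δ is not a rational square, the Galois group is not contained in A_3; it must be the full S_3 (irreducibility of the cubic rules out anything smaller).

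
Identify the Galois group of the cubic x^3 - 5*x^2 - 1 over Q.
Gal(K/Q) = S_3 (symmetric group of order 6)

Compute the discriminant of x^3 + (-5)*x^2 + (0)*x + (-1): Δ = -527. Since Δ is not a rational square, the Galois group is not contained in A_3; it must be the full S_3 (irreducibility of the cubic rules out anything smaller).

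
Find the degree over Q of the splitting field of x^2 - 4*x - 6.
[K:Q] = 2

The discriminant of x^2 + (-4)*x + (-6) is b^2 - 4c = 16 - (-24) = 40. Since 40 is not a perfect square in Q, the polynomial is irreducible over Q. Its two roots generate a degree-2 extension, so [K:Q] = 2.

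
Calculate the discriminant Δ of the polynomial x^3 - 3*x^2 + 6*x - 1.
Δ = -351

For x^3 + a x^2 + b x + c the discriminant is Δ = 18 a b c - 4 a^3 c + a^2 b^2 - 4 b^3 - 27 c^2.
Plug a = -3, b = 6, c = -1:
  18*(-3)*(6)*(-1) - 4*(-3)^3*(-1) + (-3)^2*(6)^2 - 4*(6)^3 - 27*(-1)^2
  = 324 + (-108) + 324 + (-864) + (-27)
  = -351.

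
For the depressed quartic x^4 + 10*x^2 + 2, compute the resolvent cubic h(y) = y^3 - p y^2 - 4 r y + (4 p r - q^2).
h(y) = y^3 - 10*y^2 - 8*y + 80

Identify coefficients: p = 10, q = 0, r = 2.
Plug into h(y) = y^3 - p y^2 - 4 r y + (4 p r - q^2):
  h(y) = y^3 - (10) y^2 - 4*(2) y + (4*(10)*(2) - (0)^2)
       = y^3 + (-10) y^2 + (-8) y + (80).
Simplifying: h(y) = y^3 - 10*y^2 - 8*y + 80.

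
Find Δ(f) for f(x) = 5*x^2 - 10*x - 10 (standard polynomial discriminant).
Δ = 300

For a quadratic a x^2 + b x + c the discriminant is Δ = b^2 - 4ac = (-10)^2 - 4*(5)*(-10) = 100 - (-200) = 300.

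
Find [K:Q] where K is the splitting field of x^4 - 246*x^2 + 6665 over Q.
[K:Q] = 4

f factors as (x^2 - 215)(x^2 - 31); the splitting field is K = Q(sqrt(215), sqrt(31)). Since 215, 31, and 6665 are all non-squares in Q, the three subfields Q(sqrt(215)), Q(sqrt(31)), Q(sqrt(6665)) are distinct degree-2 extensions, so [K:Q] = 4 (Klein four Galois group).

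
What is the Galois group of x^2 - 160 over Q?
Gal(K/Q) = Z/2Z (cyclic of order 2)

x^2 - 160 is irreducible over Q since 160 is not a rational square. The splitting field Q(sqrt(160)) has degree 2 over Q, and its unique nontrivial automorphism is sqrt(160) ↦ -sqrt(160). Hence Gal(Q(sqrt(160))/Q) = Z/2Z.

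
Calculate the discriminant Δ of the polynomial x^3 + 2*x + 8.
Δ = -1760

For a depressed cubic x^3 + p x + q the discriminant is Δ = -4 p^3 - 27 q^2 = -4*(2)^3 - 27*(8)^2 = -32 - 1728 = -1760.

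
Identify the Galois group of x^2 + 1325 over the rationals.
Gal(K/Q) = Z/2Z (cyclic of order 2)

x^2 + 1325 is irreducible over Q since -1325 is not a rational square. The splitting field Q(sqrt(-1325)) has degree 2 over Q, and its unique nontrivial automorphism is sqrt(-1325) ↦ -sqrt(-1325). Hence Gal(Q(sqrt(-1325))/Q) = Z/2Z.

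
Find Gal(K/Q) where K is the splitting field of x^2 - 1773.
Gal(K/Q) = Z/2Z (cyclic of order 2)

x^2 - 1773 is irreducible over Q since 1773 is not a rational square. The splitting field Q(sqrt(1773)) has degree 2 over Q, and its unique nontrivial automorphism is sqrt(1773) ↦ -sqrt(1773). Hence Gal(Q(sqrt(1773))/Q) = Z/2Z.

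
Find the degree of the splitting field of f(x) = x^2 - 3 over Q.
[K:Q] = 2

The polynomial x^2 - 3 is irreducible over Q since 3 is not a perfect square. Its splitting field is Q(sqrt(3)), which has degree 2 over Q.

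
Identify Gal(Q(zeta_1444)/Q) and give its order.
|Gal(Q(zeta_1444)/Q)| = phi(1444) = 684; group ≅ (Z/1444Z)^* ≅ Z/2Z × Z/342Z

The n-th cyclotomic polynomial Φ_1444(x) is the minimal polynomial of zeta_1444 over Q and has degree phi(1444) = 684. So Q(zeta_1444) is a degree-684 Galois extension with Galois group (Z/1444Z)^*. By CRT, (Z/1444Z)^* ≅ (Z/4Z)^* × (Z/361Z)^*. Each prime-power unit group is (Z/4Z)^* ≅ Z/2Z; (Z/361Z)^* ≅ Z/342Z. Hence Gal(Q(zeta_1444)/Q) ≅ Z/2Z × Z/342Z.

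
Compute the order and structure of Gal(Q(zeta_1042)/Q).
|Gal(Q(zeta_1042)/Q)| = phi(1042) = 520; group ≅ (Z/1042Z)^* ≅ Z/520Z

The n-th cyclotomic polynomial Φ_1042(x) is the minimal polynomial of zeta_1042 over Q and has degree phi(1042) = 520. So Q(zeta_1042) is a degree-520 Galois extension with Galois group (Z/1042Z)^*. By CRT, (Z/1042Z)^* ≅ (Z/2Z)^* × (Z/521Z)^*. Each prime-power unit group is (Z/2Z)^* ≅ trivial group (order 1); (Z/521Z)^* ≅ Z/520Z. Hence Gal(Q(zeta_1042)/Q) ≅ Z/520Z.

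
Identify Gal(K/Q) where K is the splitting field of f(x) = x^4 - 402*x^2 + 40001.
Gal(K/Q) = V_4 (Klein four-group, Z/2Z × Z/2Z)

f factors as (x^2 - 181)(x^2 - 221), so the splitting field is K = Q(sqrt(181), sqrt(221)). The elements 181, 221, 40001 are all non-squares in Q, so sqrt(181) and sqrt(221) generate independent quadratic extensions. Thus [K:Q] = 4 and Gal(K/Q) is generated by the two order-2 automorphisms sqrt(181) ↦ -sqrt(181) and sqrt(221) ↦ -sqrt(221), giving V_4.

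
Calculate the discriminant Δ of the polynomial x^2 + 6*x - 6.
Δ = 60

For a quadratic a x^2 + b x + c the discriminant is Δ = b^2 - 4ac = (6)^2 - 4*(1)*(-6) = 36 - (-24) = 60.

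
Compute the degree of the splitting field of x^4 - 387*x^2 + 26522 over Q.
[K:Q] = 4

f factors as (x^2 - 298)(x^2 - 89); the splitting field is K = Q(sqrt(298), sqrt(89)). Since 298, 89, and 26522 are all non-squares in Q, the three subfields Q(sqrt(298)), Q(sqrt(89)), Q(sqrt(26522)) are distinct degree-2 extensions, so [K:Q] = 4 (Klein four Galois group).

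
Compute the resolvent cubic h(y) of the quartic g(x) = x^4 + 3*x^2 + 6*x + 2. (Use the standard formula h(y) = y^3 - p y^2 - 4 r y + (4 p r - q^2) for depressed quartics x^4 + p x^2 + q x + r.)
h(y) = y^3 - 3*y^2 - 8*y - 12

Identify coefficients: p = 3, q = 6, r = 2.
Plug into h(y) = y^3 - p y^2 - 4 r y + (4 p r - q^2):
  h(y) = y^3 - (3) y^2 - 4*(2) y + (4*(3)*(2) - (6)^2)
       = y^3 + (-3) y^2 + (-8) y + (-12).
Simplifying: h(y) = y^3 - 3*y^2 - 8*y - 12.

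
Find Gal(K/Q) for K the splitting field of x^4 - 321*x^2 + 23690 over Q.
Gal(K/Q) = V_4 (Klein four-group, Z/2Z × Z/2Z)

f factors as (x^2 - 115)(x^2 - 206), so the splitting field is K = Q(sqrt(115), sqrt(206)). The elements 115, 206, 23690 are all non-squares in Q, so sqrt(115) and sqrt(206) generate independent quadratic extensions. Thus [K:Q] = 4 and Gal(K/Q) is generated by the two order-2 automorphisms sqrt(115) ↦ -sqrt(115) and sqrt(206) ↦ -sqrt(206), giving V_4.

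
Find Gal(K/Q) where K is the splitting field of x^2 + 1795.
Gal(K/Q) = Z/2Z (cyclic of order 2)

x^2 + 1795 is irreducible over Q since -1795 is not a rational square. The splitting field Q(sqrt(-1795)) has degree 2 over Q, and its unique nontrivial automorphism is sqrt(-1795) ↦ -sqrt(-1795). Hence Gal(Q(sqrt(-1795))/Q) = Z/2Z.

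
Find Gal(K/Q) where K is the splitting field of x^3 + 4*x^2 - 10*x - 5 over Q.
Gal(K/Q) = S_3 (symmetric group of order 6)

Compute the discriminant of x^3 + (4)*x^2 + (-10)*x + (-5): Δ = 9805. Since Δ is not a rational square, the Galois group is not contained in A_3; it must be the full S_3 (irreducibility of the cubic rules out anything smaller).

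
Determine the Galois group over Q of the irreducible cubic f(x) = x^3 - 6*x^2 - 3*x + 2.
Gal(K/Q) = S_3 (symmetric group of order 6)

Compute the discriminant of x^3 + (-6)*x^2 + (-3)*x + (2): Δ = 2700. Since Δ is not a rational square, the Galois group is not contained in A_3; it must be the full S_3 (irreducibility of the cubic rules out anything smaller).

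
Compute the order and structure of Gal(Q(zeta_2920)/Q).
|Gal(Q(zeta_2920)/Q)| = phi(2920) = 1152; group ≅ (Z/2920Z)^* ≅ Z/2Z × Z/2Z × Z/4Z × Z/72Z

The n-th cyclotomic polynomial Φ_2920(x) is the minimal polynomial of zeta_2920 over Q and has degree phi(2920) = 1152. So Q(zeta_2920) is a degree-1152 Galois extension with Galois group (Z/2920Z)^*. By CRT, (Z/2920Z)^* ≅ (Z/8Z)^* × (Z/5Z)^* × (Z/73Z)^*. Each prime-power unit group is (Z/8Z)^* ≅ Z/2Z × Z/2Z; (Z/5Z)^* ≅ Z/4Z; (Z/73Z)^* ≅ Z/72Z. Hence Gal(Q(zeta_2920)/Q) ≅ Z/2Z × Z/2Z × Z/4Z × Z/72Z.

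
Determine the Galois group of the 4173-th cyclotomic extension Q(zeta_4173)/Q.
|Gal(Q(zeta_4173)/Q)| = phi(4173) = 2544; group ≅ (Z/4173Z)^* ≅ Z/2Z × Z/12Z × Z/106Z

The n-th cyclotomic polynomial Φ_4173(x) is the minimal polynomial of zeta_4173 over Q and has degree phi(4173) = 2544. So Q(zeta_4173) is a degree-2544 Galois extension with Galois group (Z/4173Z)^*. By CRT, (Z/4173Z)^* ≅ (Z/3Z)^* × (Z/13Z)^* × (Z/107Z)^*. Each prime-power unit group is (Z/3Z)^* ≅ Z/2Z; (Z/13Z)^* ≅ Z/12Z; (Z/107Z)^* ≅ Z/106Z. Hence Gal(Q(zeta_4173)/Q) ≅ Z/2Z × Z/12Z × Z/106Z.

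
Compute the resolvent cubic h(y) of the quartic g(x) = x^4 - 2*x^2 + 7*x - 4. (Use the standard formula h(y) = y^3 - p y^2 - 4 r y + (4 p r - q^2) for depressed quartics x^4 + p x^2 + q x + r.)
h(y) = y^3 + 2*y^2 + 16*y - 17

Identify coefficients: p = -2, q = 7, r = -4.
Plug into h(y) = y^3 - p y^2 - 4 r y + (4 p r - q^2):
  h(y) = y^3 - (-2) y^2 - 4*(-4) y + (4*(-2)*(-4) - (7)^2)
       = y^3 + (2) y^2 + (16) y + (-17).
Simplifying: h(y) = y^3 + 2*y^2 + 16*y - 17.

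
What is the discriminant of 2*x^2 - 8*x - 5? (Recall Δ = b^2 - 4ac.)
Δ = 104

For a quadratic a x^2 + b x + c the discriminant is Δ = b^2 - 4ac = (-8)^2 - 4*(2)*(-5) = 64 - (-40) = 104.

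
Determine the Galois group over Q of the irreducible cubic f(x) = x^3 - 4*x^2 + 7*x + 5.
Gal(K/Q) = S_3 (symmetric group of order 6)

Compute the discriminant of x^3 + (-4)*x^2 + (7)*x + (5): Δ = -2503. Since Δ is not a rational square, the Galois group is not contained in A_3; it must be the full S_3 (irreducibility of the cubic rules out anything smaller).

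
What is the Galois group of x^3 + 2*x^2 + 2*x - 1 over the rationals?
Gal(K/Q) = S_3 (symmetric group of order 6)

Compute the discriminant of x^3 + (2)*x^2 + (2)*x + (-1): Δ = -83. Since Δ is not a rational square, the Galois group is not contained in A_3; it must be the full S_3 (irreducibility of the cubic rules out anything smaller).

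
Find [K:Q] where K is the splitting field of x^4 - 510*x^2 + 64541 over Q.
[K:Q] = 4

f factors as (x^2 - 233)(x^2 - 277); the splitting field is K = Q(sqrt(233), sqrt(277)). Since 233, 277, and 64541 are all non-squares in Q, the three subfields Q(sqrt(233)), Q(sqrt(277)), Q(sqrt(64541)) are distinct degree-2 extensions, so [K:Q] = 4 (Klein four Galois group).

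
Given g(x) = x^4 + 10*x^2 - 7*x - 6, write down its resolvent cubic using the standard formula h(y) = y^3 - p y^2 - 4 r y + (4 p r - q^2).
h(y) = y^3 - 10*y^2 + 24*y - 289

Identify coefficients: p = 10, q = -7, r = -6.
Plug into h(y) = y^3 - p y^2 - 4 r y + (4 p r - q^2):
  h(y) = y^3 - (10) y^2 - 4*(-6) y + (4*(10)*(-6) - (-7)^2)
       = y^3 + (-10) y^2 + (24) y + (-289).
Simplifying: h(y) = y^3 - 10*y^2 + 24*y - 289.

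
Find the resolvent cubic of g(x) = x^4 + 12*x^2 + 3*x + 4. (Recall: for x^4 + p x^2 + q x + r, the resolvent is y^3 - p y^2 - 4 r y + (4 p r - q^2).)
h(y) = y^3 - 12*y^2 - 16*y + 183

Identify coefficients: p = 12, q = 3, r = 4.
Plug into h(y) = y^3 - p y^2 - 4 r y + (4 p r - q^2):
  h(y) = y^3 - (12) y^2 - 4*(4) y + (4*(12)*(4) - (3)^2)
       = y^3 + (-12) y^2 + (-16) y + (183).
Simplifying: h(y) = y^3 - 12*y^2 - 16*y + 183.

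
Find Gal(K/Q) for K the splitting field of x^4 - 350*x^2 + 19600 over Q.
Gal(K/Q) = Z/2Z (cyclic of order 2)

f factors as (x^2 - 280)(x^2 - 70), so the splitting field is K = Q(sqrt(280), sqrt(70)). The squarefree part of 280 is 70 and the squarefree part of 70 is also 70, so sqrt(280) and sqrt(70) are both rational multiples of sqrt(70). Hence Q(sqrt(280)) = Q(sqrt(70)) = Q(sqrt(70)), and the splitting field collapses to a single degree-2 extension with Galois group Z/2Z.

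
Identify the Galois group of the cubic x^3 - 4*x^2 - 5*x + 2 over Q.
Gal(K/Q) = S_3 (symmetric group of order 6)

Compute the discriminant of x^3 + (-4)*x^2 + (-5)*x + (2): Δ = 2024. Since Δ is not a rational square, the Galois group is not contained in A_3; it must be the full S_3 (irreducibility of the cubic rules out anything smaller).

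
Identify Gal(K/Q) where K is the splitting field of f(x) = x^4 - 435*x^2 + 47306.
Gal(K/Q) = V_4 (Klein four-group, Z/2Z × Z/2Z)

f factors as (x^2 - 218)(x^2 - 217), so the splitting field is K = Q(sqrt(218), sqrt(217)). The elements 218, 217, 47306 are all non-squares in Q, so sqrt(218) and sqrt(217) generate independent quadratic extensions. Thus [K:Q] = 4 and Gal(K/Q) is generated by the two order-2 automorphisms sqrt(218) ↦ -sqrt(218) and sqrt(217) ↦ -sqrt(217), giving V_4.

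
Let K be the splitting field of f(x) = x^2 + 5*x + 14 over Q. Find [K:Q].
[K:Q] = 2

The discriminant of x^2 + (5)*x + (14) is b^2 - 4c = 25 - (56) = -31. Since -31 is not a perfect square in Q, the polynomial is irreducible over Q. Its two roots generate a degree-2 extension, so [K:Q] = 2.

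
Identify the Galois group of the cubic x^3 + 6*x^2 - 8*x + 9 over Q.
Gal(K/Q) = S_3 (symmetric group of order 6)

Compute the discriminant of x^3 + (6)*x^2 + (-8)*x + (9): Δ = -13387. Since Δ is not a rational square, the Galois group is not contained in A_3; it must be the full S_3 (irreducibility of the cubic rules out anything smaller).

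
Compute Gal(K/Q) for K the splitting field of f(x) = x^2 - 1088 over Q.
Gal(K/Q) = Z/2Z (cyclic of order 2)

x^2 - 1088 is irreducible over Q since 1088 is not a rational square. The splitting field Q(sqrt(1088)) has degree 2 over Q, and its unique nontrivial automorphism is sqrt(1088) ↦ -sqrt(1088). Hence Gal(Q(sqrt(1088))/Q) = Z/2Z.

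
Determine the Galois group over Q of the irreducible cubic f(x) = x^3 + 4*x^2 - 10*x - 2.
Gal(K/Q) = S_3 (symmetric group of order 6)

Compute the discriminant of x^3 + (4)*x^2 + (-10)*x + (-2): Δ = 7444. Since Δ is not a rational square, the Galois group is not contained in A_3; it must be the full S_3 (irreducibility of the cubic rules out anything smaller).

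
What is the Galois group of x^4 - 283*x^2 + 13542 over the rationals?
Gal(K/Q) = V_4 (Klein four-group, Z/2Z × Z/2Z)

f factors as (x^2 - 61)(x^2 - 222), so the splitting field is K = Q(sqrt(61), sqrt(222)). The elements 61, 222, 13542 are all non-squares in Q, so sqrt(61) and sqrt(222) generate independent quadratic extensions. Thus [K:Q] = 4 and Gal(K/Q) is generated by the two order-2 automorphisms sqrt(61) ↦ -sqrt(61) and sqrt(222) ↦ -sqrt(222), giving V_4.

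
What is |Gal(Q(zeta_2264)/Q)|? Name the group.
|Gal(Q(zeta_2264)/Q)| = phi(2264) = 1128; group ≅ (Z/2264Z)^* ≅ Z/2Z × Z/2Z × Z/282Z

The n-th cyclotomic polynomial Φ_2264(x) is the minimal polynomial of zeta_2264 over Q and has degree phi(2264) = 1128. So Q(zeta_2264) is a degree-1128 Galois extension with Galois group (Z/2264Z)^*. By CRT, (Z/2264Z)^* ≅ (Z/8Z)^* × (Z/283Z)^*. Each prime-power unit group is (Z/8Z)^* ≅ Z/2Z × Z/2Z; (Z/283Z)^* ≅ Z/282Z. Hence Gal(Q(zeta_2264)/Q) ≅ Z/2Z × Z/2Z × Z/282Z.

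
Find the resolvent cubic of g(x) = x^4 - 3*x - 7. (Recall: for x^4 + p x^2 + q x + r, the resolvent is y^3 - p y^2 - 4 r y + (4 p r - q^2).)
h(y) = y^3 + 28*y - 9

Identify coefficients: p = 0, q = -3, r = -7.
Plug into h(y) = y^3 - p y^2 - 4 r y + (4 p r - q^2):
  h(y) = y^3 - (0) y^2 - 4*(-7) y + (4*(0)*(-7) - (-3)^2)
       = y^3 + (0) y^2 + (28) y + (-9).
Simplifying: h(y) = y^3 + 28*y - 9.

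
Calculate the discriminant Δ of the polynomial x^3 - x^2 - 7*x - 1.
Δ = 1264

For x^3 + a x^2 + b x + c the discriminant is Δ = 18 a b c - 4 a^3 c + a^2 b^2 - 4 b^3 - 27 c^2.
Plug a = -1, b = -7, c = -1:
  18*(-1)*(-7)*(-1) - 4*(-1)^3*(-1) + (-1)^2*(-7)^2 - 4*(-7)^3 - 27*(-1)^2
  = -126 + (-4) + 49 + (1372) + (-27)
  = 1264.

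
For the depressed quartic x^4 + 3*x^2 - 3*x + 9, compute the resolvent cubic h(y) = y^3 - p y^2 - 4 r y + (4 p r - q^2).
h(y) = y^3 - 3*y^2 - 36*y + 99

Identify coefficients: p = 3, q = -3, r = 9.
Plug into h(y) = y^3 - p y^2 - 4 r y + (4 p r - q^2):
  h(y) = y^3 - (3) y^2 - 4*(9) y + (4*(3)*(9) - (-3)^2)
       = y^3 + (-3) y^2 + (-36) y + (99).
Simplifying: h(y) = y^3 - 3*y^2 - 36*y + 99.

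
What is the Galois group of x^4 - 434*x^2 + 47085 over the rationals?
Gal(K/Q) = V_4 (Klein four-group, Z/2Z × Z/2Z)

f factors as (x^2 - 215)(x^2 - 219), so the splitting field is K = Q(sqrt(215), sqrt(219)). The elements 215, 219, 47085 are all non-squares in Q, so sqrt(215) and sqrt(219) generate independent quadratic extensions. Thus [K:Q] = 4 and Gal(K/Q) is generated by the two order-2 automorphisms sqrt(215) ↦ -sqrt(215) and sqrt(219) ↦ -sqrt(219), giving V_4.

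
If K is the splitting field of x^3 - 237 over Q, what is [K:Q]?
[K:Q] = 6

x^3 - 237 has one real root r = 237^(1/3) and two complex roots r*zeta_3, r*zeta_3^2 where zeta_3 = e^(2*pi*i/3). The splitting field is Q(r, zeta_3). [Q(r):Q] = 3 and [Q(zeta_3):Q] = 2 with gcd = 1, so [Q(r, zeta_3):Q] = 3 * 2 = 6.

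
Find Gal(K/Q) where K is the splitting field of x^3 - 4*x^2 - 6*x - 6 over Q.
Gal(K/Q) = S_3 (symmetric group of order 6)

Compute the discriminant of x^3 + (-4)*x^2 + (-6)*x + (-6): Δ = -3660. Since Δ is not a rational square, the Galois group is not contained in A_3; it must be the full S_3 (irreducibility of the cubic rules out anything smaller).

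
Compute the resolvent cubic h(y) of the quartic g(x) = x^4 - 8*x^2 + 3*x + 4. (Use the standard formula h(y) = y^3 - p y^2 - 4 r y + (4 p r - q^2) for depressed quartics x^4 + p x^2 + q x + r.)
h(y) = y^3 + 8*y^2 - 16*y - 137

Identify coefficients: p = -8, q = 3, r = 4.
Plug into h(y) = y^3 - p y^2 - 4 r y + (4 p r - q^2):
  h(y) = y^3 - (-8) y^2 - 4*(4) y + (4*(-8)*(4) - (3)^2)
       = y^3 + (8) y^2 + (-16) y + (-137).
Simplifying: h(y) = y^3 + 8*y^2 - 16*y - 137.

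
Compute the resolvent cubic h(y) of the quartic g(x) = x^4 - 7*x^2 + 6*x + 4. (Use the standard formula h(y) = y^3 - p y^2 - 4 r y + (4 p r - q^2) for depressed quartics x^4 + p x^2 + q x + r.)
h(y) = y^3 + 7*y^2 - 16*y - 148

Identify coefficients: p = -7, q = 6, r = 4.
Plug into h(y) = y^3 - p y^2 - 4 r y + (4 p r - q^2):
  h(y) = y^3 - (-7) y^2 - 4*(4) y + (4*(-7)*(4) - (6)^2)
       = y^3 + (7) y^2 + (-16) y + (-148).
Simplifying: h(y) = y^3 + 7*y^2 - 16*y - 148.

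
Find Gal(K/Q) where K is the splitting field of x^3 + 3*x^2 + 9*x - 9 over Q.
Gal(K/Q) = S_3 (symmetric group of order 6)

Compute the discriminant of x^3 + (3)*x^2 + (9)*x + (-9): Δ = -7776. Since Δ is not a rational square, the Galois group is not contained in A_3; it must be the full S_3 (irreducibility of the cubic rules out anything smaller).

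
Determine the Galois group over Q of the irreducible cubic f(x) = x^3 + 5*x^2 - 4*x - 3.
Gal(K/Q) = S_3 (symmetric group of order 6)

Compute the discriminant of x^3 + (5)*x^2 + (-4)*x + (-3): Δ = 2993. Since Δ is not a rational square, the Galois group is not contained in A_3; it must be the full S_3 (irreducibility of the cubic rules out anything smaller).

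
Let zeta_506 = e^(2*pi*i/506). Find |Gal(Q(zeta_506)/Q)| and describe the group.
|Gal(Q(zeta_506)/Q)| = phi(506) = 220; group ≅ (Z/506Z)^* ≅ Z/10Z × Z/22Z

The n-th cyclotomic polynomial Φ_506(x) is the minimal polynomial of zeta_506 over Q and has degree phi(506) = 220. So Q(zeta_506) is a degree-220 Galois extension with Galois group (Z/506Z)^*. By CRT, (Z/506Z)^* ≅ (Z/2Z)^* × (Z/11Z)^* × (Z/23Z)^*. Each prime-power unit group is (Z/2Z)^* ≅ trivial group (order 1); (Z/11Z)^* ≅ Z/10Z; (Z/23Z)^* ≅ Z/22Z. Hence Gal(Q(zeta_506)/Q) ≅ Z/10Z × Z/22Z.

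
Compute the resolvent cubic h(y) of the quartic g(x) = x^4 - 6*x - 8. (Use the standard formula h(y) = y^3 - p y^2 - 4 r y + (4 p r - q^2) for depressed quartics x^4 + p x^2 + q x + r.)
h(y) = y^3 + 32*y - 36

Identify coefficients: p = 0, q = -6, r = -8.
Plug into h(y) = y^3 - p y^2 - 4 r y + (4 p r - q^2):
  h(y) = y^3 - (0) y^2 - 4*(-8) y + (4*(0)*(-8) - (-6)^2)
       = y^3 + (0) y^2 + (32) y + (-36).
Simplifying: h(y) = y^3 + 32*y - 36.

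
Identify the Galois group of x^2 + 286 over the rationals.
Gal(K/Q) = Z/2Z (cyclic of order 2)

x^2 + 286 is irreducible over Q since -286 is not a rational square. The splitting field Q(sqrt(-286)) has degree 2 over Q, and its unique nontrivial automorphism is sqrt(-286) ↦ -sqrt(-286). Hence Gal(Q(sqrt(-286))/Q) = Z/2Z.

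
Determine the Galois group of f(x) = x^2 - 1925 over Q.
Gal(K/Q) = Z/2Z (cyclic of order 2)

x^2 - 1925 is irreducible over Q since 1925 is not a rational square. The splitting field Q(sqrt(1925)) has degree 2 over Q, and its unique nontrivial automorphism is sqrt(1925) ↦ -sqrt(1925). Hence Gal(Q(sqrt(1925))/Q) = Z/2Z.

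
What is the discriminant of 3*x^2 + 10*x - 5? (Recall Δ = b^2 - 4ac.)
Δ = 160

For a quadratic a x^2 + b x + c the discriminant is Δ = b^2 - 4ac = (10)^2 - 4*(3)*(-5) = 100 - (-60) = 160.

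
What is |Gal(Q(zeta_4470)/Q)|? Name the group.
|Gal(Q(zeta_4470)/Q)| = phi(4470) = 1184; group ≅ (Z/4470Z)^* ≅ Z/2Z × Z/4Z × Z/148Z

The n-th cyclotomic polynomial Φ_4470(x) is the minimal polynomial of zeta_4470 over Q and has degree phi(4470) = 1184. So Q(zeta_4470) is a degree-1184 Galois extension with Galois group (Z/4470Z)^*. By CRT, (Z/4470Z)^* ≅ (Z/2Z)^* × (Z/3Z)^* × (Z/5Z)^* × (Z/149Z)^*. Each prime-power unit group is (Z/2Z)^* ≅ trivial group (order 1); (Z/3Z)^* ≅ Z/2Z; (Z/5Z)^* ≅ Z/4Z; (Z/149Z)^* ≅ Z/148Z. Hence Gal(Q(zeta_4470)/Q) ≅ Z/2Z × Z/4Z × Z/148Z.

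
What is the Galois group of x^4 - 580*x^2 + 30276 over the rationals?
Gal(K/Q) = Z/2Z (cyclic of order 2)

f factors as (x^2 - 58)(x^2 - 522), so the splitting field is K = Q(sqrt(58), sqrt(522)). The squarefree part of 58 is 58 and the squarefree part of 522 is also 58, so sqrt(58) and sqrt(522) are both rational multiples of sqrt(58). Hence Q(sqrt(58)) = Q(sqrt(522)) = Q(sqrt(58)), and the splitting field collapses to a single degree-2 extension with Galois group Z/2Z.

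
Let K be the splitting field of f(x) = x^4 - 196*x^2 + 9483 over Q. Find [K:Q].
[K:Q] = 4

f factors as (x^2 - 109)(x^2 - 87); the splitting field is K = Q(sqrt(109), sqrt(87)). Since 109, 87, and 9483 are all non-squares in Q, the three subfields Q(sqrt(109)), Q(sqrt(87)), Q(sqrt(9483)) are distinct degree-2 extensions, so [K:Q] = 4 (Klein four Galois group).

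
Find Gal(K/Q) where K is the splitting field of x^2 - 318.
Gal(K/Q) = Z/2Z (cyclic of order 2)

x^2 - 318 is irreducible over Q since 318 is not a rational square. The splitting field Q(sqrt(318)) has degree 2 over Q, and its unique nontrivial automorphism is sqrt(318) ↦ -sqrt(318). Hence Gal(Q(sqrt(318))/Q) = Z/2Z.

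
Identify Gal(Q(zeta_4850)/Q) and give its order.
|Gal(Q(zeta_4850)/Q)| = phi(4850) = 1920; group ≅ (Z/4850Z)^* ≅ Z/20Z × Z/96Z

The n-th cyclotomic polynomial Φ_4850(x) is the minimal polynomial of zeta_4850 over Q and has degree phi(4850) = 1920. So Q(zeta_4850) is a degree-1920 Galois extension with Galois group (Z/4850Z)^*. By CRT, (Z/4850Z)^* ≅ (Z/2Z)^* × (Z/25Z)^* × (Z/97Z)^*. Each prime-power unit group is (Z/2Z)^* ≅ trivial group (order 1); (Z/25Z)^* ≅ Z/20Z; (Z/97Z)^* ≅ Z/96Z. Hence Gal(Q(zeta_4850)/Q) ≅ Z/20Z × Z/96Z.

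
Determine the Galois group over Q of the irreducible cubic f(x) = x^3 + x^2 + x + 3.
Gal(K/Q) = S_3 (symmetric group of order 6)

Compute the discriminant of x^3 + (1)*x^2 + (1)*x + (3): Δ = -204. Since Δ is not a rational square, the Galois group is not contained in A_3; it must be the full S_3 (irreducibility of the cubic rules out anything smaller).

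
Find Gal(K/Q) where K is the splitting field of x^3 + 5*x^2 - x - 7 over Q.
Gal(K/Q) = S_3 (symmetric group of order 6)

Compute the discriminant of x^3 + (5)*x^2 + (-1)*x + (-7): Δ = 2836. Since Δ is not a rational square, the Galois group is not contained in A_3; it must be the full S_3 (irreducibility of the cubic rules out anything smaller).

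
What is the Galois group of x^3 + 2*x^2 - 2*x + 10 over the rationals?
Gal(K/Q) = S_3 (symmetric group of order 6)

Compute the discriminant of x^3 + (2)*x^2 + (-2)*x + (10): Δ = -3692. Since Δ is not a rational square, the Galois group is not contained in A_3; it must be the full S_3 (irreducibility of the cubic rules out anything smaller).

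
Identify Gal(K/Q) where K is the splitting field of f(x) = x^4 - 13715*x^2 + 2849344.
Gal(K/Q) = Z/2Z (cyclic of order 2)

f factors as (x^2 - 13504)(x^2 - 211), so the splitting field is K = Q(sqrt(13504), sqrt(211)). The squarefree part of 13504 is 211 and the squarefree part of 211 is also 211, so sqrt(13504) and sqrt(211) are both rational multiples of sqrt(211). Hence Q(sqrt(13504)) = Q(sqrt(211)) = Q(sqrt(211)), and the splitting field collapses to a single degree-2 extension with Galois group Z/2Z.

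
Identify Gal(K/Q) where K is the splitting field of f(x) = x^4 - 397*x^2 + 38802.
Gal(K/Q) = V_4 (Klein four-group, Z/2Z × Z/2Z)

f factors as (x^2 - 223)(x^2 - 174), so the splitting field is K = Q(sqrt(223), sqrt(174)). The elements 223, 174, 38802 are all non-squares in Q, so sqrt(223) and sqrt(174) generate independent quadratic extensions. Thus [K:Q] = 4 and Gal(K/Q) is generated by the two order-2 automorphisms sqrt(223) ↦ -sqrt(223) and sqrt(174) ↦ -sqrt(174), giving V_4.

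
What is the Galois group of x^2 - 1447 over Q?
Gal(K/Q) = Z/2Z (cyclic of order 2)

x^2 - 1447 is irreducible over Q since 1447 is not a rational square. The splitting field Q(sqrt(1447)) has degree 2 over Q, and its unique nontrivial automorphism is sqrt(1447) ↦ -sqrt(1447). Hence Gal(Q(sqrt(1447))/Q) = Z/2Z.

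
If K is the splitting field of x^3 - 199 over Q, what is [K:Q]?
[K:Q] = 6

x^3 - 199 has one real root r = 199^(1/3) and two complex roots r*zeta_3, r*zeta_3^2 where zeta_3 = e^(2*pi*i/3). The splitting field is Q(r, zeta_3). [Q(r):Q] = 3 and [Q(zeta_3):Q] = 2 with gcd = 1, so [Q(r, zeta_3):Q] = 3 * 2 = 6.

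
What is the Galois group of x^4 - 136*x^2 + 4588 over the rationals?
Gal(K/Q) = V_4 (Klein four-group, Z/2Z × Z/2Z)

f factors as (x^2 - 62)(x^2 - 74), so the splitting field is K = Q(sqrt(62), sqrt(74)). The elements 62, 74, 4588 are all non-squares in Q, so sqrt(62) and sqrt(74) generate independent quadratic extensions. Thus [K:Q] = 4 and Gal(K/Q) is generated by the two order-2 automorphisms sqrt(62) ↦ -sqrt(62) and sqrt(74) ↦ -sqrt(74), giving V_4.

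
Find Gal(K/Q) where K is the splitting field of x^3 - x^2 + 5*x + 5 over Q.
Gal(K/Q) = S_3 (symmetric group of order 6)

Compute the discriminant of x^3 + (-1)*x^2 + (5)*x + (5): Δ = -1580. Since Δ is not a rational square, the Galois group is not contained in A_3; it must be the full S_3 (irreducibility of the cubic rules out anything smaller).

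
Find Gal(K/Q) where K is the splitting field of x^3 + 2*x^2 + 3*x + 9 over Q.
Gal(K/Q) = S_3 (symmetric group of order 6)

Compute the discriminant of x^3 + (2)*x^2 + (3)*x + (9): Δ = -1575. Since Δ is not a rational square, the Galois group is not contained in A_3; it must be the full S_3 (irreducibility of the cubic rules out anything smaller).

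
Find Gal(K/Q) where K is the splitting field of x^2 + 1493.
Gal(K/Q) = Z/2Z (cyclic of order 2)

x^2 + 1493 is irreducible over Q since -1493 is not a rational square. The splitting field Q(sqrt(-1493)) has degree 2 over Q, and its unique nontrivial automorphism is sqrt(-1493) ↦ -sqrt(-1493). Hence Gal(Q(sqrt(-1493))/Q) = Z/2Z.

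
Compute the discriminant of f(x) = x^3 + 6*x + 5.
Δ = -1539

For a depressed cubic x^3 + p x + q the discriminant is Δ = -4 p^3 - 27 q^2 = -4*(6)^3 - 27*(5)^2 = -864 - 675 = -1539.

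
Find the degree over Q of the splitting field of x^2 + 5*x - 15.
[K:Q] = 2

The discriminant of x^2 + (5)*x + (-15) is b^2 - 4c = 25 - (-60) = 85. Since 85 is not a perfect square in Q, the polynomial is irreducible over Q. Its two roots generate a degree-2 extension, so [K:Q] = 2.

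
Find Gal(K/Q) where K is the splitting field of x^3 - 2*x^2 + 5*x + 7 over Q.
Gal(K/Q) = S_3 (symmetric group of order 6)

Compute the discriminant of x^3 + (-2)*x^2 + (5)*x + (7): Δ = -2759. Since Δ is not a rational square, the Galois group is not contained in A_3; it must be the full S_3 (irreducibility of the cubic rules out anything smaller).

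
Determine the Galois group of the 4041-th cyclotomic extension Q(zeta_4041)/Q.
|Gal(Q(zeta_4041)/Q)| = phi(4041) = 2688; group ≅ (Z/4041Z)^* ≅ Z/6Z × Z/448Z

The n-th cyclotomic polynomial Φ_4041(x) is the minimal polynomial of zeta_4041 over Q and has degree phi(4041) = 2688. So Q(zeta_4041) is a degree-2688 Galois extension with Galois group (Z/4041Z)^*. By CRT, (Z/4041Z)^* ≅ (Z/9Z)^* × (Z/449Z)^*. Each prime-power unit group is (Z/9Z)^* ≅ Z/6Z; (Z/449Z)^* ≅ Z/448Z. Hence Gal(Q(zeta_4041)/Q) ≅ Z/6Z × Z/448Z.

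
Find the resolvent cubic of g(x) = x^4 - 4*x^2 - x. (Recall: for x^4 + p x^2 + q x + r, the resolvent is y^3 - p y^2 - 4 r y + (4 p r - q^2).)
h(y) = y^3 + 4*y^2 - 1

Identify coefficients: p = -4, q = -1, r = 0.
Plug into h(y) = y^3 - p y^2 - 4 r y + (4 p r - q^2):
  h(y) = y^3 - (-4) y^2 - 4*(0) y + (4*(-4)*(0) - (-1)^2)
       = y^3 + (4) y^2 + (0) y + (-1).
Simplifying: h(y) = y^3 + 4*y^2 - 1.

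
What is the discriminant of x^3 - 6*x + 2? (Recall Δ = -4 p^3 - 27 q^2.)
Δ = 756

For a depressed cubic x^3 + p x + q the discriminant is Δ = -4 p^3 - 27 q^2 = -4*(-6)^3 - 27*(2)^2 = 864 - 108 = 756.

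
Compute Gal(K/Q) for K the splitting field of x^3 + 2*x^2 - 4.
Gal(K/Q) = S_3 (symmetric group of order 6)

Compute the discriminant of x^3 + (2)*x^2 + (0)*x + (-4): Δ = -304. Since Δ is not a rational square, the Galois group is not contained in A_3; it must be the full S_3 (irreducibility of the cubic rules out anything smaller).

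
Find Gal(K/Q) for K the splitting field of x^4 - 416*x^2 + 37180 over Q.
Gal(K/Q) = V_4 (Klein four-group, Z/2Z × Z/2Z)

f factors as (x^2 - 286)(x^2 - 130), so the splitting field is K = Q(sqrt(286), sqrt(130)). The elements 286, 130, 37180 are all non-squares in Q, so sqrt(286) and sqrt(130) generate independent quadratic extensions. Thus [K:Q] = 4 and Gal(K/Q) is generated by the two order-2 automorphisms sqrt(286) ↦ -sqrt(286) and sqrt(130) ↦ -sqrt(130), giving V_4.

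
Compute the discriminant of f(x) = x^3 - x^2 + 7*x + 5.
Δ = -2608

For x^3 + a x^2 + b x + c the discriminant is Δ = 18 a b c - 4 a^3 c + a^2 b^2 - 4 b^3 - 27 c^2.
Plug a = -1, b = 7, c = 5:
  18*(-1)*(7)*(5) - 4*(-1)^3*(5) + (-1)^2*(7)^2 - 4*(7)^3 - 27*(5)^2
  = -630 + (20) + 49 + (-1372) + (-675)
  = -2608.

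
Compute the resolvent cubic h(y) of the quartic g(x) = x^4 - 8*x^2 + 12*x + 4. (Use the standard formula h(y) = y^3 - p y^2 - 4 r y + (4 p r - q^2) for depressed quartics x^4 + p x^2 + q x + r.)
h(y) = y^3 + 8*y^2 - 16*y - 272

Identify coefficients: p = -8, q = 12, r = 4.
Plug into h(y) = y^3 - p y^2 - 4 r y + (4 p r - q^2):
  h(y) = y^3 - (-8) y^2 - 4*(4) y + (4*(-8)*(4) - (12)^2)
       = y^3 + (8) y^2 + (-16) y + (-272).
Simplifying: h(y) = y^3 + 8*y^2 - 16*y - 272.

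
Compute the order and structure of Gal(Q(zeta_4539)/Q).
|Gal(Q(zeta_4539)/Q)| = phi(4539) = 2816; group ≅ (Z/4539Z)^* ≅ Z/2Z × Z/16Z × Z/88Z

The n-th cyclotomic polynomial Φ_4539(x) is the minimal polynomial of zeta_4539 over Q and has degree phi(4539) = 2816. So Q(zeta_4539) is a degree-2816 Galois extension with Galois group (Z/4539Z)^*. By CRT, (Z/4539Z)^* ≅ (Z/3Z)^* × (Z/17Z)^* × (Z/89Z)^*. Each prime-power unit group is (Z/3Z)^* ≅ Z/2Z; (Z/17Z)^* ≅ Z/16Z; (Z/89Z)^* ≅ Z/88Z. Hence Gal(Q(zeta_4539)/Q) ≅ Z/2Z × Z/16Z × Z/88Z.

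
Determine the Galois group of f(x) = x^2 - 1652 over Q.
Gal(K/Q) = Z/2Z (cyclic of order 2)

x^2 - 1652 is irreducible over Q since 1652 is not a rational square. The splitting field Q(sqrt(1652)) has degree 2 over Q, and its unique nontrivial automorphism is sqrt(1652) ↦ -sqrt(1652). Hence Gal(Q(sqrt(1652))/Q) = Z/2Z.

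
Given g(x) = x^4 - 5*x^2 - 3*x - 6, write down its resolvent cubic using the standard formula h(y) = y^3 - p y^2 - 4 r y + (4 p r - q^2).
h(y) = y^3 + 5*y^2 + 24*y + 111

Identify coefficients: p = -5, q = -3, r = -6.
Plug into h(y) = y^3 - p y^2 - 4 r y + (4 p r - q^2):
  h(y) = y^3 - (-5) y^2 - 4*(-6) y + (4*(-5)*(-6) - (-3)^2)
       = y^3 + (5) y^2 + (24) y + (111).
Simplifying: h(y) = y^3 + 5*y^2 + 24*y + 111.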